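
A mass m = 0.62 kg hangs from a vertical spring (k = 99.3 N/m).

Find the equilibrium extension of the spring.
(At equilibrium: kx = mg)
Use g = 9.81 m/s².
x_eq = mg/k = 0.62×9.81/99.3 = 0.06125 m = 6.125 cm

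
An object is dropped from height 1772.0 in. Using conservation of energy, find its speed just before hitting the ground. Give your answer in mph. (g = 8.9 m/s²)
mgh = ½mv² → v = √(2gh) = √(2×8.9×45.01) = 28.3 m/s = 63.32 mph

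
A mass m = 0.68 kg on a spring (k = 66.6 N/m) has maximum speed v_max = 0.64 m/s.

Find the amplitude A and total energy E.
½mv²_max = ½kA² → A = v_max√(m/k) = 0.64×√(0.68/66.6) = 0.06467 m = 6.467 cm
E = ½mv²_max = ½×0.68×0.64² = 0.1393 J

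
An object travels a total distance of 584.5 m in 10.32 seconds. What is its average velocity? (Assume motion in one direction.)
v_avg = Δd / Δt = 584.5 / 10.32 = 56.64 m/s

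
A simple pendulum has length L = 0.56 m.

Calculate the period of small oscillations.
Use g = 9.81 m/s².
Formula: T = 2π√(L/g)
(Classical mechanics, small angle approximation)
T = 2π√(L/g) = 2π√(0.56/9.81) = 1.501 s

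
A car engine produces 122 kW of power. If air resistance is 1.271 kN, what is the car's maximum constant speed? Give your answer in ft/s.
P = Fv → v = P/F = 122000 W / 1271 N = 95.99 m/s = 314.9 ft/s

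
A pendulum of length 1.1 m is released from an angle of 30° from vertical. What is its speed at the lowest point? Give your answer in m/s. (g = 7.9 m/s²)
h = L(1 − cosθ) = 1.1×(1 − cos30°) = 0.1474 m
v = √(2gh) = √(2×7.9×0.1474) = 1.526 m/s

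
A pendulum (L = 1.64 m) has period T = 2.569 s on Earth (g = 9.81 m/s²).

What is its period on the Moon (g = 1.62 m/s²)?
T = 2π√(L/g), so T_moon/T_earth = √(g_earth/g_moon)
T_moon = 2π√(1.64/1.62) = 6.322 s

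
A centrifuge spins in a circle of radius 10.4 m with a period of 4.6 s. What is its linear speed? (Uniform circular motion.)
v = 2πr/T = 2π×10.4/4.6 = 14.21 m/s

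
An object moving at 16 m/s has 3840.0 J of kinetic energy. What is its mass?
KE = ½mv² → m = 2KE/v² = 2×3840.0/16² = 30.0 kg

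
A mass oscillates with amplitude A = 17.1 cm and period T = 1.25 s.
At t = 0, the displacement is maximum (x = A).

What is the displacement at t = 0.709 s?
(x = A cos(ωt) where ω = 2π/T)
ω = 2π/T = 2π/1.25 = 5.027 rad/s
x = A cos(ωt) = 17.1×cos(5.027×0.709) = -15.6 cm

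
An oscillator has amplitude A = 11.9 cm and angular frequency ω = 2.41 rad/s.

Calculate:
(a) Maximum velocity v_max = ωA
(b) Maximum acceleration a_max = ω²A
v_max = ωA = 2.41×0.119 = 0.2868 m/s
a_max = ω²A = 2.41²×0.119 = 0.6912 m/s²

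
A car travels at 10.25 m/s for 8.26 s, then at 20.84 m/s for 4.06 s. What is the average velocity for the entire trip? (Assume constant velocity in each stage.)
d₁ = v₁t₁ = 10.25 × 8.26 = 84.665 m
d₂ = v₂t₂ = 20.84 × 4.06 = 84.6104 m
d_total = 169.28 m, t_total = 12.32 s
v_avg = d_total/t_total = 169.28/12.32 = 13.74 m/s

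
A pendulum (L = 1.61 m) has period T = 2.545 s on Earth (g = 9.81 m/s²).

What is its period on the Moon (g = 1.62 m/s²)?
T = 2π√(L/g), so T_moon/T_earth = √(g_earth/g_moon)
T_moon = 2π√(1.61/1.62) = 6.264 s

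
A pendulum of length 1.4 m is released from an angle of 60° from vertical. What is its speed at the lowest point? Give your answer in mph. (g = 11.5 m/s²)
h = L(1 − cosθ) = 1.4×(1 − cos60°) = 0.7 m
v = √(2gh) = √(2×11.5×0.7) = 4.012 m/s = 8.976 mph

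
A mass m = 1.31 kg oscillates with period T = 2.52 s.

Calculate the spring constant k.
T = 2π√(m/k) → k = m(2π/T)² = 1.31×(2π/2.52)² = 8.144 N/m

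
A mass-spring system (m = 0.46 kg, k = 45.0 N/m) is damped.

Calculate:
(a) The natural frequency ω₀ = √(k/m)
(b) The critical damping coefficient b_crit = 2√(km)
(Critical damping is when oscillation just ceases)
ω₀ = √(k/m) = √(45.0/0.46) = 9.891 rad/s
b_crit = 2√(km) = 2√(45.0×0.46) = 9.099 kg/s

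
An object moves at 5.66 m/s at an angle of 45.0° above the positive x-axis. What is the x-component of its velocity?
vₓ = v cos(θ) = 5.66 × cos(45.0°) = 4.0 m/s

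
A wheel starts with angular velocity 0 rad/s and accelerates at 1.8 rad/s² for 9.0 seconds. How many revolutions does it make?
θ = ω₀t + ½αt² = 0×9.0 + ½×1.8×9.0² = 72.9 rad
Revolutions = θ/(2π) = 72.9/(2π) = 11.6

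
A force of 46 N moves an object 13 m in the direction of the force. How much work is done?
W = Fd = 46×13 = 598.0 J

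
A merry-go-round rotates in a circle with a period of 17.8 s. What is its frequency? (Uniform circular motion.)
f = 1/T = 1/17.8 = 0.0562 Hz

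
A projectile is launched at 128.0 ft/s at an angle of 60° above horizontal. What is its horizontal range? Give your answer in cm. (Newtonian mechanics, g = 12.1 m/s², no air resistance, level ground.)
R = v₀² sin(2θ) / g (with unit conversion) = 10890.0 cm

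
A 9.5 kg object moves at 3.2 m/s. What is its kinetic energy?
KE = ½mv² = ½×9.5×3.2² = 48.64 J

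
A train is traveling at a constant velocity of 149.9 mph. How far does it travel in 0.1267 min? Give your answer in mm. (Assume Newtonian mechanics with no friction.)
d = vt (with unit conversion) = 509400.0 mm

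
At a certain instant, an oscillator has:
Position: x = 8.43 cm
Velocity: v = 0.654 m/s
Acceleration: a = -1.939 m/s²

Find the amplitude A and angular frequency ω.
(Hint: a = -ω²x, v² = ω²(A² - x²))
a = −ω²x → ω = √(|a|/x) = √(1.939/0.0843) = 4.796 rad/s
v² = ω²(A² − x²) → A = √(x² + v²/ω²) = √(0.0843² + 0.654²/4.796²) = 0.1603 m = 16.03 cm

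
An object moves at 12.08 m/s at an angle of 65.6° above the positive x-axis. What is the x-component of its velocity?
vₓ = v cos(θ) = 12.08 × cos(65.6°) = 4.99 m/s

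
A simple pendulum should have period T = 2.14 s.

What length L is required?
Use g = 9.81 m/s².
T = 2π√(L/g) → L = g(T/2π)² = 9.81×(2.14/2π)² = 1.138 m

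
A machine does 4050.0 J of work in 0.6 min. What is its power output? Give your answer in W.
P = W/t = 4050 J / 36 s = 112.5 W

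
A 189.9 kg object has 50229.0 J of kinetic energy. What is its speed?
KE = ½mv² → v = √(2KE/m) = √(2×50229.0/189.9) = 23.0 m/s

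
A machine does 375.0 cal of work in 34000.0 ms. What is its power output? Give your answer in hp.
P = W/t = 1569 J / 34 s = 46.15 W = 0.06188 hp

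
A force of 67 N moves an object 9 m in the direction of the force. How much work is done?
W = Fd = 67×9 = 603.0 J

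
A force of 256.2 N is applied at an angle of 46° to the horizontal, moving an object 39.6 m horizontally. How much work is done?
W = Fd cosθ = 256.2×39.6×cos(46°) = 7047.7 J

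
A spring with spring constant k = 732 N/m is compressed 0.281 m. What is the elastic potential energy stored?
PE = ½kx² = ½×732×0.281² = 28.9 J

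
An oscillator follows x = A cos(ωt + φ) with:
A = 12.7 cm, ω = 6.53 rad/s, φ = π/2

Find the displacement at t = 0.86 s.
x = A cos(ωt + φ) = 12.7×cos(6.53×0.86 + π/2) = 7.86 cm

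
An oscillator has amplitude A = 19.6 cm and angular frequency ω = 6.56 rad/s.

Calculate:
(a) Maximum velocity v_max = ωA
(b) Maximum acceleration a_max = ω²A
v_max = ωA = 6.56×0.196 = 1.286 m/s
a_max = ω²A = 6.56²×0.196 = 8.435 m/s²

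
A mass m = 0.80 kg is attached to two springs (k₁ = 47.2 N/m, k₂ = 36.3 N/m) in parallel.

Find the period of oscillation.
k_eq = k₁+k₂ = 83.5 N/m
T = 2π√(m/k_eq) = 2π√(0.8/83.5) = 0.615 s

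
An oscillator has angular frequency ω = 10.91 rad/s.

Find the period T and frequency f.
T = 2π/ω = 2π/10.91 = 0.5759 s; f = ω/2π = 1.736 Hz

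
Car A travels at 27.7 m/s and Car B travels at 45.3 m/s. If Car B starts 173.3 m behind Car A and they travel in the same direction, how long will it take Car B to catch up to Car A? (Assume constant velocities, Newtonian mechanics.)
Relative speed: v_rel = 45.3 - 27.7 = 17.6 m/s
Time to catch: t = d₀/v_rel = 173.3/17.6 = 9.85 s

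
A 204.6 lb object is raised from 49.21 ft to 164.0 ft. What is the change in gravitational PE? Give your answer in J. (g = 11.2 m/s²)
ΔPE = mg(h₂ − h₁) = 92.8 kg × 11.2 m/s² × (49.99 − 15) m = 3.637e+04 J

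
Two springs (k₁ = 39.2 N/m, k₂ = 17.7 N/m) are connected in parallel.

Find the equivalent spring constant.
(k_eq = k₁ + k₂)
k_eq = k₁ + k₂ = 39.2 + 17.7 = 56.9 N/m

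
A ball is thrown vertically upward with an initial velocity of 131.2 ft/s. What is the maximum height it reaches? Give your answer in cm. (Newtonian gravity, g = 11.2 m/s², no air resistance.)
h_max = v₀²/(2g) (with unit conversion) = 7139.0 cm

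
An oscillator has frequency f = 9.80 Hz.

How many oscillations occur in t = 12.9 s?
n = f×t = 9.8×12.9 = 126.4 oscillations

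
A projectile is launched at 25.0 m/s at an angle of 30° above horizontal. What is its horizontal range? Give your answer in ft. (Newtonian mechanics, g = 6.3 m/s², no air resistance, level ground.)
R = v₀² sin(2θ) / g (with unit conversion) = 281.9 ft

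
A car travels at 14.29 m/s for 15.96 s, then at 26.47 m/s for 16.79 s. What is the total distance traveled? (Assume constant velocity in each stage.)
d₁ = v₁t₁ = 14.29 × 15.96 = 228.068 m
d₂ = v₂t₂ = 26.47 × 16.79 = 444.431 m
d_total = 228.068 + 444.431 = 672.5 m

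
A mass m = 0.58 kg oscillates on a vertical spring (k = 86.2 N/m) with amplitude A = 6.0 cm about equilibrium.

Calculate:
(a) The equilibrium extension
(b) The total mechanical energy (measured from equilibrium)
x_eq = mg/k = 0.58×9.81/86.2 = 0.06601 m = 6.601 cm
E = ½kA² = ½×86.2×(0.06)² = 0.1552 J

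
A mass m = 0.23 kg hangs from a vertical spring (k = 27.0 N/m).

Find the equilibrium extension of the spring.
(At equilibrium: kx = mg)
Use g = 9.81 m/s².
x_eq = mg/k = 0.23×9.81/27.0 = 0.08357 m = 8.357 cm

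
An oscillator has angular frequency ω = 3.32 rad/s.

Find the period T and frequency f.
T = 2π/ω = 2π/3.32 = 1.893 s; f = ω/2π = 0.5284 Hz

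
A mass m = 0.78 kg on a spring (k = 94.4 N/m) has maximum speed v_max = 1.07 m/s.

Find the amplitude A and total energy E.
½mv²_max = ½kA² → A = v_max√(m/k) = 1.07×√(0.78/94.4) = 0.09726 m = 9.726 cm
E = ½mv²_max = ½×0.78×1.07² = 0.4465 J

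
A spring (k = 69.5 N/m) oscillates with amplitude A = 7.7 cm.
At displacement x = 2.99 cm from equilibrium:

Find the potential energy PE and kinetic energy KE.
E_total = ½kA² = ½×69.5×(0.077)² = 0.206 J
PE = ½kx² = ½×69.5×(0.0299)² = 0.03107 J
KE = E_total − PE = 0.175 J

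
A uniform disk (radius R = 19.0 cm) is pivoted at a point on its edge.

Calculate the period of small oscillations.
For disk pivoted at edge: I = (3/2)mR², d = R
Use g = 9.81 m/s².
I/m = (3/2)R² = 0.05415 m²; d = R = 0.19 m
T = 2π√((3/2)R²/(gR)) = 2π√(3R/(2g)) = 1.071 s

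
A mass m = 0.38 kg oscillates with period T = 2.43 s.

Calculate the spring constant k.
T = 2π√(m/k) → k = m(2π/T)² = 0.38×(2π/2.43)² = 2.541 N/m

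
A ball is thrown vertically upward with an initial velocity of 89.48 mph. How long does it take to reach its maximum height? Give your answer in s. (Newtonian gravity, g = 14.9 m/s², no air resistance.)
t_up = v₀/g (with unit conversion) = 2.685 s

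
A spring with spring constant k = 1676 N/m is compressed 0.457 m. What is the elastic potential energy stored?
PE = ½kx² = ½×1676×0.457² = 175.0 J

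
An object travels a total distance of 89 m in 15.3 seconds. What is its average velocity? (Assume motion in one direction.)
v_avg = Δd / Δt = 89 / 15.3 = 5.82 m/s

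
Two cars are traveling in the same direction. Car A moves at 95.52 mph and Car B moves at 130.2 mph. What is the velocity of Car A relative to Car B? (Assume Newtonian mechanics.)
v_rel = v_A - v_B = 95.52 - 130.2 = -34.68 mph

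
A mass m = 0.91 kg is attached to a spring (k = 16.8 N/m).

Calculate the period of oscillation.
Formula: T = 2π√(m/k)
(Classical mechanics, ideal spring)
T = 2π√(m/k) = 2π√(0.91/16.8) = 1.462 s; f = 1/T = 0.6838 Hz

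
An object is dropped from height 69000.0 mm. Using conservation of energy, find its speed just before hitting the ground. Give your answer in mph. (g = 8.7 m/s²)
mgh = ½mv² → v = √(2gh) = √(2×8.7×69) = 34.65 m/s = 77.51 mph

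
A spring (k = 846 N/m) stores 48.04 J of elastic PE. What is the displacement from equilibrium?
PE = ½kx² → x = √(2PE/k) = √(2×48.04/846) = 0.337 m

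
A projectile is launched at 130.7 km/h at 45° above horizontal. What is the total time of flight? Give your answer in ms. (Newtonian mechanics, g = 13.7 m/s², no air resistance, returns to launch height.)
T = 2v₀sin(θ)/g (with unit conversion) = 3748.0 ms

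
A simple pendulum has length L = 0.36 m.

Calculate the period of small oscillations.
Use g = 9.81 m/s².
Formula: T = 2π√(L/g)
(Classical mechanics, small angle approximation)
T = 2π√(L/g) = 2π√(0.36/9.81) = 1.204 s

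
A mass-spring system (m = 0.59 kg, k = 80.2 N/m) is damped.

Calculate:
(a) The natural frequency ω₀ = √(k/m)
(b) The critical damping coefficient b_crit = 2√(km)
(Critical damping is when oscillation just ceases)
ω₀ = √(k/m) = √(80.2/0.59) = 11.66 rad/s
b_crit = 2√(km) = 2√(80.2×0.59) = 13.76 kg/s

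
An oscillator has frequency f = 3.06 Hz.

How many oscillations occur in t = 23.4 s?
n = f×t = 3.06×23.4 = 71.6 oscillations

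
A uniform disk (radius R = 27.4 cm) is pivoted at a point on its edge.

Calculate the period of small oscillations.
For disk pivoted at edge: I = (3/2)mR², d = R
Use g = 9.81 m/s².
I/m = (3/2)R² = 0.1126 m²; d = R = 0.274 m
T = 2π√((3/2)R²/(gR)) = 2π√(3R/(2g)) = 1.286 s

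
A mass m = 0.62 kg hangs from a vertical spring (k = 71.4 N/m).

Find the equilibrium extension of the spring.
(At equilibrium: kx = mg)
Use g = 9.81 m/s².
x_eq = mg/k = 0.62×9.81/71.4 = 0.08518 m = 8.518 cm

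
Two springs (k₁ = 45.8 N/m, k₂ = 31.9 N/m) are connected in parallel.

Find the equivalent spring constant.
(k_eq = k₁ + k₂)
k_eq = k₁ + k₂ = 45.8 + 31.9 = 77.7 N/m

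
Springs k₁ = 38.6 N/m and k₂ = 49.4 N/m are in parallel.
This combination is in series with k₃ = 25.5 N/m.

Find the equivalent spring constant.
k₁₂ = k₁ + k₂ = 88 N/m (parallel)
1/k_eq = 1/k₁₂ + 1/k₃ → k_eq = 19.77 N/m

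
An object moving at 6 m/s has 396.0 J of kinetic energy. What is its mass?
KE = ½mv² → m = 2KE/v² = 2×396.0/6² = 22.0 kg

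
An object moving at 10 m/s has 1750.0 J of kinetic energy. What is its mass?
KE = ½mv² → m = 2KE/v² = 2×1750.0/10² = 35.0 kg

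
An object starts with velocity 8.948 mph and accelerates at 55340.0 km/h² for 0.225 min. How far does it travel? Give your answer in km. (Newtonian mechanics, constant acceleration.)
d = v₀t + ½at² (with unit conversion) = 0.4431 km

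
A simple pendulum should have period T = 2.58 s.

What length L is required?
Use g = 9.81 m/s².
T = 2π√(L/g) → L = g(T/2π)² = 9.81×(2.58/2π)² = 1.654 m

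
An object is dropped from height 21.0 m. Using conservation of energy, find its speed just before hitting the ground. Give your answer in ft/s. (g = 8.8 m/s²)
mgh = ½mv² → v = √(2gh) = √(2×8.8×21) = 19.22 m/s = 63.07 ft/s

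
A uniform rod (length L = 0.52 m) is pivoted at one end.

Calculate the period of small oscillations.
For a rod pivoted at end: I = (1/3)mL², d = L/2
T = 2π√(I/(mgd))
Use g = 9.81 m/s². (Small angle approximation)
I/m = (1/3)L² = 0.09013 m²; d = L/2 = 0.26 m
T = 2π√(I/(mgd)) = 2π√(0.09013/(9.81×0.26)) = 1.181 s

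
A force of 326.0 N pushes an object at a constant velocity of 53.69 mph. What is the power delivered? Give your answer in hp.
P = Fv = 326 N × 24 m/s = 7825 W = 10.49 hp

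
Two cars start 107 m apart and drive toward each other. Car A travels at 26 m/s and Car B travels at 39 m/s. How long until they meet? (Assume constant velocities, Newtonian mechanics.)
Combined speed: v_combined = 26 + 39 = 65 m/s
Time to meet: t = d/65 = 107/65 = 1.65 s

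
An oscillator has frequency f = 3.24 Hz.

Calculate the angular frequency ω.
ω = 2πf = 2π×3.24 = 20.36 rad/s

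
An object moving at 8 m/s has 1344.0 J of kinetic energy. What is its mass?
KE = ½mv² → m = 2KE/v² = 2×1344.0/8² = 42.0 kg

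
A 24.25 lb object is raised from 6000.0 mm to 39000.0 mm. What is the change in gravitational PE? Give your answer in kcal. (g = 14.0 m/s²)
ΔPE = mg(h₂ − h₁) = 11 kg × 14.0 m/s² × (39 − 6) m = 5082 J = 1.215 kcal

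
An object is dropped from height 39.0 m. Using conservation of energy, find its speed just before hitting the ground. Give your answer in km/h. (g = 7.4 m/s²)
mgh = ½mv² → v = √(2gh) = √(2×7.4×39) = 24.02 m/s = 86.49 km/h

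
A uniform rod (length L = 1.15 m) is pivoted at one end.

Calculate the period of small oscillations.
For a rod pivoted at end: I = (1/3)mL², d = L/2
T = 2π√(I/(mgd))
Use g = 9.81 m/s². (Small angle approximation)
I/m = (1/3)L² = 0.4408 m²; d = L/2 = 0.575 m
T = 2π√(I/(mgd)) = 2π√(0.4408/(9.81×0.575)) = 1.757 s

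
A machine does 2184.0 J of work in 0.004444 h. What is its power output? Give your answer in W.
P = W/t = 2184 J / 16 s = 136.5 W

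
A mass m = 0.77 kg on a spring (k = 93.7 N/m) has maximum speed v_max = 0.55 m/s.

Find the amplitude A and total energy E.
½mv²_max = ½kA² → A = v_max√(m/k) = 0.55×√(0.77/93.7) = 0.04986 m = 4.986 cm
E = ½mv²_max = ½×0.77×0.55² = 0.1165 J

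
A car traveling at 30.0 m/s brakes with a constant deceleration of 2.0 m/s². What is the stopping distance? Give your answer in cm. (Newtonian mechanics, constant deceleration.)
d = v₀² / (2a) (with unit conversion) = 22500.0 cm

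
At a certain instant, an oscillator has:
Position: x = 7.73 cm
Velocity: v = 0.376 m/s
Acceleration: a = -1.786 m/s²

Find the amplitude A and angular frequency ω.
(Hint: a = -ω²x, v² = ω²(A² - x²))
a = −ω²x → ω = √(|a|/x) = √(1.786/0.0773) = 4.807 rad/s
v² = ω²(A² − x²) → A = √(x² + v²/ω²) = √(0.0773² + 0.376²/4.807²) = 0.11 m = 11 cm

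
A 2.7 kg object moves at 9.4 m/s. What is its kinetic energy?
KE = ½mv² = ½×2.7×9.4² = 119.286 J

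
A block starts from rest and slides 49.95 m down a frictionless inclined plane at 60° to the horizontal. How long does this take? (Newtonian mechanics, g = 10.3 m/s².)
a = g sin(θ) = 10.3 × sin(60°) = 8.92 m/s²
t = √(2d/a) = √(2 × 49.95 / 8.92) = 3.35 s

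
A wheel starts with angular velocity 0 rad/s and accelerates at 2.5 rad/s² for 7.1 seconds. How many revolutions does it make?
θ = ω₀t + ½αt² = 0×7.1 + ½×2.5×7.1² = 63.01 rad
Revolutions = θ/(2π) = 63.01/(2π) = 10.03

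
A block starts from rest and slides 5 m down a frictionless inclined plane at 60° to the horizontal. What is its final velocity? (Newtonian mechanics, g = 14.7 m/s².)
a = g sin(θ) = 14.7 × sin(60°) = 12.73 m/s²
v = √(2ad) = √(2 × 12.73 × 5) = 11.28 m/s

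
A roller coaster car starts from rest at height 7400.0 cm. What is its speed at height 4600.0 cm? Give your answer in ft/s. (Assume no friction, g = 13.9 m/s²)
mgh₁ = ½mv₂² + mgh₂ → v₂ = √(2g(h₁−h₂)) = √(2×13.9×(74−46)) = 27.9 m/s = 91.53 ft/s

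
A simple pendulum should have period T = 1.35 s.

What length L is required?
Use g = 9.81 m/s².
T = 2π√(L/g) → L = g(T/2π)² = 9.81×(1.35/2π)² = 0.4529 m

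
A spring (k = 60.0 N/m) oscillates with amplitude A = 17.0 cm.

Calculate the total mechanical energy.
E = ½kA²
E = ½kA² = ½×60.0×(0.17)² = 0.867 J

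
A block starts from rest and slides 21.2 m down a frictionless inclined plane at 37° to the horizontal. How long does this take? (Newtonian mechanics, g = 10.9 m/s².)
a = g sin(θ) = 10.9 × sin(37°) = 6.56 m/s²
t = √(2d/a) = √(2 × 21.2 / 6.56) = 2.54 s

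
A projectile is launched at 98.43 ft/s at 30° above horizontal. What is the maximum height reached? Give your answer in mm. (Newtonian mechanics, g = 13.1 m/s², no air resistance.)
H = v₀²sin²(θ)/(2g) (with unit conversion) = 8589.0 mm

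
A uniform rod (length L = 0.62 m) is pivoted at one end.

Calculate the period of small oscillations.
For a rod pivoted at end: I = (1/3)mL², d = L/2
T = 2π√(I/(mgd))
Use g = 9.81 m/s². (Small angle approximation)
I/m = (1/3)L² = 0.1281 m²; d = L/2 = 0.31 m
T = 2π√(I/(mgd)) = 2π√(0.1281/(9.81×0.31)) = 1.29 s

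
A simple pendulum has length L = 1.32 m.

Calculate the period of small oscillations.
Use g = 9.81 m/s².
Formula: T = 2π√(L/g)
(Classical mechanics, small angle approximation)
T = 2π√(L/g) = 2π√(1.32/9.81) = 2.305 s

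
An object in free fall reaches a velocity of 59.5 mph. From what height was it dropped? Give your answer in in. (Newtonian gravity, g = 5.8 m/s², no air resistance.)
h = v²/(2g) (with unit conversion) = 2401.0 in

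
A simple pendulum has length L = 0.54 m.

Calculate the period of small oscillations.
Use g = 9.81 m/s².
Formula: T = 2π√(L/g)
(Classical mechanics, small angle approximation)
T = 2π√(L/g) = 2π√(0.54/9.81) = 1.474 s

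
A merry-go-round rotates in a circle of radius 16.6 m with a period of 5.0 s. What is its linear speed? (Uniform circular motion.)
v = 2πr/T = 2π×16.6/5.0 = 20.86 m/s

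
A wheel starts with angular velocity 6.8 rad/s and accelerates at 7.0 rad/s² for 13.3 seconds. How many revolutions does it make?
θ = ω₀t + ½αt² = 6.8×13.3 + ½×7.0×13.3² = 709.56 rad
Revolutions = θ/(2π) = 709.56/(2π) = 112.93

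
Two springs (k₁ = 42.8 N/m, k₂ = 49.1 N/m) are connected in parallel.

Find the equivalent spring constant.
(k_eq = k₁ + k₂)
k_eq = k₁ + k₂ = 42.8 + 49.1 = 91.9 N/m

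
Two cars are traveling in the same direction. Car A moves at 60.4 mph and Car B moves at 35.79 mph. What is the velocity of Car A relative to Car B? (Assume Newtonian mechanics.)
v_rel = v_A - v_B = 60.4 - 35.79 = 24.61 mph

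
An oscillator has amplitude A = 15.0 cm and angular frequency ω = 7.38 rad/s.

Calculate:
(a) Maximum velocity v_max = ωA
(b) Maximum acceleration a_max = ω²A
v_max = ωA = 7.38×0.15 = 1.107 m/s
a_max = ω²A = 7.38²×0.15 = 8.17 m/s²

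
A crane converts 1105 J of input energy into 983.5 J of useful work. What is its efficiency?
η = W_out/W_in = 983.5/1105 = 0.89 = 89.0%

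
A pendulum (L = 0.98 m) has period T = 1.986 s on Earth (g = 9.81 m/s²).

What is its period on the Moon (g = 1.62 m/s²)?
T = 2π√(L/g), so T_moon/T_earth = √(g_earth/g_moon)
T_moon = 2π√(0.98/1.62) = 4.887 s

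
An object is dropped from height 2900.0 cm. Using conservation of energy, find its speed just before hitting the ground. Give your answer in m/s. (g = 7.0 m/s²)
mgh = ½mv² → v = √(2gh) = √(2×7.0×29) = 20.15 m/s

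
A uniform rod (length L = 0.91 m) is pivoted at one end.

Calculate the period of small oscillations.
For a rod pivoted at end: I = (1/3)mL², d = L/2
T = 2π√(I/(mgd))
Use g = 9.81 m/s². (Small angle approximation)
I/m = (1/3)L² = 0.276 m²; d = L/2 = 0.455 m
T = 2π√(I/(mgd)) = 2π√(0.276/(9.81×0.455)) = 1.563 s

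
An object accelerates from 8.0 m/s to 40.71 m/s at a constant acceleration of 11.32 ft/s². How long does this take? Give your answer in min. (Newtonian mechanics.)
t = (v - v₀)/a (with unit conversion) = 0.158 min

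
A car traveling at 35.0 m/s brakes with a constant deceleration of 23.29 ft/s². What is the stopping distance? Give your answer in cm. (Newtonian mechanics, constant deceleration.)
d = v₀² / (2a) (with unit conversion) = 8628.0 cm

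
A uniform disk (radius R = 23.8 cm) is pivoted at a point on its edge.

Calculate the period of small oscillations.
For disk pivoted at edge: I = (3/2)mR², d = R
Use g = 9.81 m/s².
I/m = (3/2)R² = 0.08497 m²; d = R = 0.238 m
T = 2π√((3/2)R²/(gR)) = 2π√(3R/(2g)) = 1.199 s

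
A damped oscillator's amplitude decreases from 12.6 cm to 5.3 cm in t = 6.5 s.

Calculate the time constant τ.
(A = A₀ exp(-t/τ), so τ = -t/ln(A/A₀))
A/A₀ = 5.3/12.6 = 0.4206; ln(A/A₀) = -0.866
τ = −t/ln(A/A₀) = −6.5/-0.866 = 7.506 s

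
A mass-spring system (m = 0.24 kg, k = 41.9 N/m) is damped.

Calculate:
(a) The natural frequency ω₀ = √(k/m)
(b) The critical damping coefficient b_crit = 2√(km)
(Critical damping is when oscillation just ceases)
ω₀ = √(k/m) = √(41.9/0.24) = 13.21 rad/s
b_crit = 2√(km) = 2√(41.9×0.24) = 6.342 kg/s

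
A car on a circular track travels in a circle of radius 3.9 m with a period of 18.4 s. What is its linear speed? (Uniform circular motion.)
v = 2πr/T = 2π×3.9/18.4 = 1.33 m/s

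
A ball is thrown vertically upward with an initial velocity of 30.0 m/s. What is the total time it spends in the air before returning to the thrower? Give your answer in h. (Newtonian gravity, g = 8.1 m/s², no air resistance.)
t_total = 2v₀/g (with unit conversion) = 0.002058 h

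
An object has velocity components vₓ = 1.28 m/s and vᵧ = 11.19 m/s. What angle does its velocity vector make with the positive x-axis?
θ = arctan(vᵧ/vₓ) = arctan(11.19/1.28) = 83.47°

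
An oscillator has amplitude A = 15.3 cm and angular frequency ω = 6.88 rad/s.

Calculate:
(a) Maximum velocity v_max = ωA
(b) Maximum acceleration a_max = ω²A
v_max = ωA = 6.88×0.153 = 1.053 m/s
a_max = ω²A = 6.88²×0.153 = 7.242 m/s²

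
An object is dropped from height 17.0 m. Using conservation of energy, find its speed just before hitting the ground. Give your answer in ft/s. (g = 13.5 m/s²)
mgh = ½mv² → v = √(2gh) = √(2×13.5×17) = 21.42 m/s = 70.29 ft/s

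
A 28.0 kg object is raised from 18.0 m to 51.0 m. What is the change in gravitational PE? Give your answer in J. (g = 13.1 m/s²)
ΔPE = mg(h₂ − h₁) = 28 kg × 13.1 m/s² × (51 − 18) m = 1.21e+04 J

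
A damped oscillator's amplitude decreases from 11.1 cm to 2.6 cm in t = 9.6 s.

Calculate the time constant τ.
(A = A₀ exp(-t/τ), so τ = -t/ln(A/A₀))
A/A₀ = 2.6/11.1 = 0.2342; ln(A/A₀) = -1.451
τ = −t/ln(A/A₀) = −9.6/-1.451 = 6.614 s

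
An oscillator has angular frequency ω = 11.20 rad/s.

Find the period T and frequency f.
T = 2π/ω = 2π/11.2 = 0.561 s; f = ω/2π = 1.783 Hz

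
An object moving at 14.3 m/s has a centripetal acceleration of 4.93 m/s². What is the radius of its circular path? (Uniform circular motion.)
r = v²/a_c = 14.3²/4.93 = 41.48 m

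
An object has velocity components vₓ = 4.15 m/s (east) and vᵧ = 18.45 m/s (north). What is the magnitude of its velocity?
|v| = √(vₓ² + vᵧ²) = √(4.15² + 18.45²) = √(357.625) = 18.91 m/s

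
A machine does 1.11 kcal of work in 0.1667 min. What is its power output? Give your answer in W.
P = W/t = 4644 J / 10 s = 464.3 W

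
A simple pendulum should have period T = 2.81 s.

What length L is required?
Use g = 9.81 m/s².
T = 2π√(L/g) → L = g(T/2π)² = 9.81×(2.81/2π)² = 1.962 m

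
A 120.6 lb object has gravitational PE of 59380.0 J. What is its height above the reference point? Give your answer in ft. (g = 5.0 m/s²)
PE = mgh → h = PE/(mg) = 5.938e+04 J / (54.7 kg × 5.0 m/s²) = 217.1 m = 712.3 ft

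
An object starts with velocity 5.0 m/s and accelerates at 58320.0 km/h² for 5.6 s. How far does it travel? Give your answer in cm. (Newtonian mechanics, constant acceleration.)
d = v₀t + ½at² (with unit conversion) = 9856.0 cm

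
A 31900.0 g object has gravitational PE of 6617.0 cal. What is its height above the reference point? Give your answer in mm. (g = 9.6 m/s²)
PE = mgh → h = PE/(mg) = 2.769e+04 J / (31.9 kg × 9.6 m/s²) = 90.4 m = 90400.0 mm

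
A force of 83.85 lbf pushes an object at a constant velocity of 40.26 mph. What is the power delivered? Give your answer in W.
P = Fv = 373 N × 18 m/s = 6713 W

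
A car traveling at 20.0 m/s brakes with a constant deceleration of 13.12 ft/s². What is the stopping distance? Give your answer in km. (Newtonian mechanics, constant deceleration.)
d = v₀² / (2a) (with unit conversion) = 0.05001 km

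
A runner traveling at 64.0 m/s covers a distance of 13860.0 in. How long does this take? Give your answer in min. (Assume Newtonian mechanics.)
t = d/v (with unit conversion) = 0.09168 min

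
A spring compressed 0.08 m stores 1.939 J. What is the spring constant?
PE = ½kx² → k = 2PE/x² = 2×1.939/0.08² = 605.9 N/m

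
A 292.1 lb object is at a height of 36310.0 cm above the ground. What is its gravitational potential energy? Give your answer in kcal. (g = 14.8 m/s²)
PE = mgh = 132.5 kg × 14.8 m/s² × 363.1 m = 7.12e+05 J = 170.2 kcal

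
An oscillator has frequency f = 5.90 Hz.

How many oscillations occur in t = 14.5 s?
n = f×t = 5.9×14.5 = 85.55 oscillations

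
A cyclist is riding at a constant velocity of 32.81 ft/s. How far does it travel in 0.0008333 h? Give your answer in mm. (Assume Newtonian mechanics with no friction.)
d = vt (with unit conversion) = 30000.0 mm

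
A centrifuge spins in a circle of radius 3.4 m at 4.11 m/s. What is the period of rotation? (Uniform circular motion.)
T = 2πr/v = 2π×3.4/4.11 = 5.2 s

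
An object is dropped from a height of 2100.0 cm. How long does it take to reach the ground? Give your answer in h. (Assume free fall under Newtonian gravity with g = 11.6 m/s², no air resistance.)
t = √(2h/g) (with unit conversion) = 0.0005286 h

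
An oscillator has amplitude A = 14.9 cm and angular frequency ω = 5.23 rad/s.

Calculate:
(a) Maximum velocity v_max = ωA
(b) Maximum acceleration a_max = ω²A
v_max = ωA = 5.23×0.149 = 0.7793 m/s
a_max = ω²A = 5.23²×0.149 = 4.076 m/s²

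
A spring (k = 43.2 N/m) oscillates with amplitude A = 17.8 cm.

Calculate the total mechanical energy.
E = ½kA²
E = ½kA² = ½×43.2×(0.178)² = 0.6844 J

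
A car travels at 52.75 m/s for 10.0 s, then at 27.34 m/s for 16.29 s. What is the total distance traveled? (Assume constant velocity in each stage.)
d₁ = v₁t₁ = 52.75 × 10.0 = 527.5 m
d₂ = v₂t₂ = 27.34 × 16.29 = 445.369 m
d_total = 527.5 + 445.369 = 972.87 m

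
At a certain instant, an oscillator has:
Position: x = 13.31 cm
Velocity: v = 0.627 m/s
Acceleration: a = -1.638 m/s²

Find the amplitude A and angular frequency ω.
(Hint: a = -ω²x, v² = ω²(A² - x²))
a = −ω²x → ω = √(|a|/x) = √(1.638/0.1331) = 3.508 rad/s
v² = ω²(A² − x²) → A = √(x² + v²/ω²) = √(0.1331² + 0.627²/3.508²) = 0.2228 m = 22.28 cm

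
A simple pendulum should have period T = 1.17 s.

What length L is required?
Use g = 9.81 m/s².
T = 2π√(L/g) → L = g(T/2π)² = 9.81×(1.17/2π)² = 0.3402 m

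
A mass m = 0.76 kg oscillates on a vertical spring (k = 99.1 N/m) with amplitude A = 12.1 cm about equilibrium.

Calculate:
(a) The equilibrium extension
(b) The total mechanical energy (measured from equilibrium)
x_eq = mg/k = 0.76×9.81/99.1 = 0.07523 m = 7.523 cm
E = ½kA² = ½×99.1×(0.121)² = 0.7255 J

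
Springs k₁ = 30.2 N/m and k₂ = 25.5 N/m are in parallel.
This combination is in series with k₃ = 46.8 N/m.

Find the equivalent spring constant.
k₁₂ = k₁ + k₂ = 55.7 N/m (parallel)
1/k_eq = 1/k₁₂ + 1/k₃ → k_eq = 25.43 N/m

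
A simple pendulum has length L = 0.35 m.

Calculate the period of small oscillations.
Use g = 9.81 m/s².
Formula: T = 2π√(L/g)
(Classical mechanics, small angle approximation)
T = 2π√(L/g) = 2π√(0.35/9.81) = 1.187 s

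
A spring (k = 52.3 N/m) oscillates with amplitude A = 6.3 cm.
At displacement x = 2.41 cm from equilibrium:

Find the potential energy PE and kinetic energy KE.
E_total = ½kA² = ½×52.3×(0.063)² = 0.1038 J
PE = ½kx² = ½×52.3×(0.0241)² = 0.01519 J
KE = E_total − PE = 0.0886 J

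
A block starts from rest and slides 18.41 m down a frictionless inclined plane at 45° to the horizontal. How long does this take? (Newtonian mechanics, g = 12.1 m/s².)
a = g sin(θ) = 12.1 × sin(45°) = 8.56 m/s²
t = √(2d/a) = √(2 × 18.41 / 8.56) = 2.07 s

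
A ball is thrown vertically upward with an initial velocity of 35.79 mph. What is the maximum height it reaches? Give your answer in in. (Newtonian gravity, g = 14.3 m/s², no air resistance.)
h_max = v₀²/(2g) (with unit conversion) = 352.4 in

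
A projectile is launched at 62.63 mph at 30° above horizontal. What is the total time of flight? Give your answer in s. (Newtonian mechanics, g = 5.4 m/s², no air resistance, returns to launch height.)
T = 2v₀sin(θ)/g (with unit conversion) = 5.185 s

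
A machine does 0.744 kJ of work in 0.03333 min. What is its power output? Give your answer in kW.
P = W/t = 744 J / 2 s = 372 W = 0.372 kW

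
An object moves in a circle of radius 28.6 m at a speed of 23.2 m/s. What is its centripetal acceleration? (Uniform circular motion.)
a_c = v²/r = 23.2²/28.6 = 538.24/28.6 = 18.82 m/s²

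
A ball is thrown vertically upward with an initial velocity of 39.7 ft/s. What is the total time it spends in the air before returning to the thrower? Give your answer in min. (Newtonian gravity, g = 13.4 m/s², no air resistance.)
t_total = 2v₀/g (with unit conversion) = 0.0301 min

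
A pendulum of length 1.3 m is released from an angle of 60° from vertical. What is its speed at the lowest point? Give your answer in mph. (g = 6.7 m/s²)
h = L(1 − cosθ) = 1.3×(1 − cos60°) = 0.65 m
v = √(2gh) = √(2×6.7×0.65) = 2.951 m/s = 6.602 mph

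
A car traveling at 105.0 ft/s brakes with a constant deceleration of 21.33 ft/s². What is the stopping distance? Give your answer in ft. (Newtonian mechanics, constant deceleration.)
d = v₀² / (2a) (with unit conversion) = 258.4 ft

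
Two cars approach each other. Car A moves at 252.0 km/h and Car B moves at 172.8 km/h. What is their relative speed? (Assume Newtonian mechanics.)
v_rel = v_A + v_B = 252.0 + 172.8 = 424.8 km/h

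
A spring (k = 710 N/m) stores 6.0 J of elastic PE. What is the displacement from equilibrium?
PE = ½kx² → x = √(2PE/k) = √(2×6.0/710) = 0.13 m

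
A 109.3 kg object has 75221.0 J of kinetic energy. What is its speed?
KE = ½mv² → v = √(2KE/m) = √(2×75221.0/109.3) = 37.1 m/s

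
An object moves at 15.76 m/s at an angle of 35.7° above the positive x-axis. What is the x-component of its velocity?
vₓ = v cos(θ) = 15.76 × cos(35.7°) = 12.8 m/s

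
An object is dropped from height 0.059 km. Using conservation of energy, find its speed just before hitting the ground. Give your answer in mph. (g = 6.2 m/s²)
mgh = ½mv² → v = √(2gh) = √(2×6.2×59) = 27.05 m/s = 60.5 mph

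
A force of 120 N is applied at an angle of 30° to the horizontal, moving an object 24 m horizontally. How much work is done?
W = Fd cosθ = 120×24×cos(30°) = 2494.2 J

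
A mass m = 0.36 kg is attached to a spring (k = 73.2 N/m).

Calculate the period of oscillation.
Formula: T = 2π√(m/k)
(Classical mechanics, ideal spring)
T = 2π√(m/k) = 2π√(0.36/73.2) = 0.4406 s; f = 1/T = 2.269 Hz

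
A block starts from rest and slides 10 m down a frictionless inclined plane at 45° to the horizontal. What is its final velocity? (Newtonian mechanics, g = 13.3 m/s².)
a = g sin(θ) = 13.3 × sin(45°) = 9.4 m/s²
v = √(2ad) = √(2 × 9.4 × 10) = 13.71 m/s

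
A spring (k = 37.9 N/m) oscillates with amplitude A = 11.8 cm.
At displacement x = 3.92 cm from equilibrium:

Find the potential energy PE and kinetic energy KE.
E_total = ½kA² = ½×37.9×(0.118)² = 0.2639 J
PE = ½kx² = ½×37.9×(0.0392)² = 0.02912 J
KE = E_total − PE = 0.2347 J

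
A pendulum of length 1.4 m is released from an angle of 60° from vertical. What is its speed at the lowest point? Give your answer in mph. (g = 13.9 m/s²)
h = L(1 − cosθ) = 1.4×(1 − cos60°) = 0.7 m
v = √(2gh) = √(2×13.9×0.7) = 4.411 m/s = 9.868 mph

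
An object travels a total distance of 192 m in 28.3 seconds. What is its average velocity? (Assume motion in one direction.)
v_avg = Δd / Δt = 192 / 28.3 = 6.78 m/s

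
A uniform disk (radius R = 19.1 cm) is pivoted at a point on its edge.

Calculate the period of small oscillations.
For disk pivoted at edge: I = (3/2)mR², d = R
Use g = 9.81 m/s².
I/m = (3/2)R² = 0.05472 m²; d = R = 0.191 m
T = 2π√((3/2)R²/(gR)) = 2π√(3R/(2g)) = 1.074 s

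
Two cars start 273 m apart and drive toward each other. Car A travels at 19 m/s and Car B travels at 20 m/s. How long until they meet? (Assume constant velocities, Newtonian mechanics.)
Combined speed: v_combined = 19 + 20 = 39 m/s
Time to meet: t = d/39 = 273/39 = 7.0 s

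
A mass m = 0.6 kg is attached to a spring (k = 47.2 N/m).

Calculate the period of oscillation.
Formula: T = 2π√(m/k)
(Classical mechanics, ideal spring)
T = 2π√(m/k) = 2π√(0.6/47.2) = 0.7084 s; f = 1/T = 1.412 Hz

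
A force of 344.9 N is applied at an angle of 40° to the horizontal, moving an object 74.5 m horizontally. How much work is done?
W = Fd cosθ = 344.9×74.5×cos(40°) = 19684.0 J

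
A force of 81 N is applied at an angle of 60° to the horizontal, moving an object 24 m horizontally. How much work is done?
W = Fd cosθ = 81×24×cos(60°) = 972.0 J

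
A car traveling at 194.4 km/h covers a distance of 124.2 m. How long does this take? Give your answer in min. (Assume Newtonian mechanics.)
t = d/v (with unit conversion) = 0.03833 min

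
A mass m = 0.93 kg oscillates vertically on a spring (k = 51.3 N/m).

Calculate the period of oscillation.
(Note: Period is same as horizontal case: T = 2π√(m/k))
T = 2π√(m/k) = 2π√(0.93/51.3) = 0.846 s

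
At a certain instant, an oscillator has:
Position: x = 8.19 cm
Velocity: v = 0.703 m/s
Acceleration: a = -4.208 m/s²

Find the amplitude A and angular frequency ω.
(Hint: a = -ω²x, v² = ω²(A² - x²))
a = −ω²x → ω = √(|a|/x) = √(4.208/0.0819) = 7.168 rad/s
v² = ω²(A² − x²) → A = √(x² + v²/ω²) = √(0.0819² + 0.703²/7.168²) = 0.1278 m = 12.78 cm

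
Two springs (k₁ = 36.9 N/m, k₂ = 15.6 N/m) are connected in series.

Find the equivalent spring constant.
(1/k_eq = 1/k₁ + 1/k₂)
1/k_eq = 1/36.9 + 1/15.6 = 0.091203; k_eq = 10.96 N/m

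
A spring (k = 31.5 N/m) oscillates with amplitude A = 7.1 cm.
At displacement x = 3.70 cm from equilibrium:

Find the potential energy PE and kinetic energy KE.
E_total = ½kA² = ½×31.5×(0.071)² = 0.0794 J
PE = ½kx² = ½×31.5×(0.037)² = 0.02156 J
KE = E_total − PE = 0.05783 J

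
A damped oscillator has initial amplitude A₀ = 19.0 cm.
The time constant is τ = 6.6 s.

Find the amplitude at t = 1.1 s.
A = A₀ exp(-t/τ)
A = A₀ exp(−t/τ) = 19.0×exp(−1.1/6.6) = 16.08 cm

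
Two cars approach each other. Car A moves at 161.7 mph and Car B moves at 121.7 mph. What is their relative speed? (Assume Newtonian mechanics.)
v_rel = v_A + v_B = 161.7 + 121.7 = 283.4 mph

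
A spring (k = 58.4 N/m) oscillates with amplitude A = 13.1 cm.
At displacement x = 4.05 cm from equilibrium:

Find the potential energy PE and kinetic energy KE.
E_total = ½kA² = ½×58.4×(0.131)² = 0.5011 J
PE = ½kx² = ½×58.4×(0.0405)² = 0.0479 J
KE = E_total − PE = 0.4532 J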